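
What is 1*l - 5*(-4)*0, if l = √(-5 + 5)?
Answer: 0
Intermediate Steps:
l = 0 (l = √0 = 0)
1*l - 5*(-4)*0 = 1*0 - 5*(-4)*0 = 0 + 20*0 = 0 + 0 = 0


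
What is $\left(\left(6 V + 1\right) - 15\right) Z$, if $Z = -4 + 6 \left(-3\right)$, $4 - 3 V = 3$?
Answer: $264$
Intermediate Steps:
$V = \frac{1}{3}$ ($V = \frac{4}{3} - 1 = \frac{1}{3} \approx 0.33333$)
$Z = -22$ ($Z = -4 - 18 = -22$)
$\left(\left(6 V + 1\right) - 15\right) Z = \left(\left(6 \cdot \frac{1}{3} + 1\right) - 15\right) \left(-22\right) = \left(\left(2 + 1\right) - 15\right) \left(-22\right) = \left(3 - 15\right) \left(-22\right) = \left(-12\right) \left(-22\right) = 264$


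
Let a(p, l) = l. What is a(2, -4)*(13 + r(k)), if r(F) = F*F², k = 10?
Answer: -4052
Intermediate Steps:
r(F) = F³
a(2, -4)*(13 + r(k)) = -4*(13 + 10³) = -4*(13 + 1000) = -4*1013 = -4052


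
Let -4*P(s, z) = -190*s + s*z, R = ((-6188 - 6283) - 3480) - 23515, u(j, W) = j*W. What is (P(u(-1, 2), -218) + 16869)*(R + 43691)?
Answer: 70409625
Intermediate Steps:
u(j, W) = W*j
R = -39466 (R = (-12471 - 3480) - 23515 = -15951 - 23515 = -39466)
P(s, z) = 95*s/2 - s*z/4 (P(s, z) = -(-190*s + s*z)/4 = 95*s/2 - s*z/4)
(P(u(-1, 2), -218) + 16869)*(R + 43691) = ((2*(-1))*(190 - 1*(-218))/4 + 16869)*(-39466 + 43691) = ((¼)*(-2)*(190 + 218) + 16869)*4225 = ((¼)*(-2)*408 + 16869)*4225 = (-204 + 16869)*4225 = 16665*4225 = 70409625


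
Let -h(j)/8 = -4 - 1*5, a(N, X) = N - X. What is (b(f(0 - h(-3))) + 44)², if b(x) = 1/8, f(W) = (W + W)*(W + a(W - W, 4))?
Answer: 124609/64 ≈ 1947.0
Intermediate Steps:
h(j) = 72 (h(j) = -8*(-4 - 1*5) = -8*(-4 - 5) = -8*(-9) = 72)
f(W) = 2*W*(-4 + W) (f(W) = (W + W)*(W + ((W - W) - 1*4)) = (2*W)*(W + (0 - 4)) = (2*W)*(W - 4) = (2*W)*(-4 + W) = 2*W*(-4 + W))
b(x) = ⅛
(b(f(0 - h(-3))) + 44)² = (⅛ + 44)² = (353/8)² = 124609/64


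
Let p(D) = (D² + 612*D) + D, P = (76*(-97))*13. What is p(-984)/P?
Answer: -91266/23959 ≈ -3.8093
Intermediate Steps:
P = -95836 (P = -7372*13 = -95836)
p(D) = D² + 613*D
p(-984)/P = -984*(613 - 984)/(-95836) = -984*(-371)*(-1/95836) = 365064*(-1/95836) = -91266/23959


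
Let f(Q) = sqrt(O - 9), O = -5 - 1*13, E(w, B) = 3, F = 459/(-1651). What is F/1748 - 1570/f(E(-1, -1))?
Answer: -459/2885948 + 1570*I*sqrt(3)/9 ≈ -0.00015905 + 302.15*I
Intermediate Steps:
F = -459/1651 (F = 459*(-1/1651) = -459/1651 ≈ -0.27801)
O = -18 (O = -5 - 13 = -18)
f(Q) = 3*I*sqrt(3) (f(Q) = sqrt(-18 - 9) = sqrt(-27) = 3*I*sqrt(3))
F/1748 - 1570/f(E(-1, -1)) = -459/1651/1748 - 1570*(-I*sqrt(3)/9) = -459/1651*1/1748 - (-1570)*I*sqrt(3)/9 = -459/2885948 + 1570*I*sqrt(3)/9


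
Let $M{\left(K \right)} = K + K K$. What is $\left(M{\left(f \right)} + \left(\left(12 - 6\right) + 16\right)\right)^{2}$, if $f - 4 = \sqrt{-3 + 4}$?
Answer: $2704$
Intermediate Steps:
$f = 5$ ($f = 4 + \sqrt{-3 + 4} = 4 + \sqrt{1} = 4 + 1 = 5$)
$M{\left(K \right)} = K + K^{2}$
$\left(M{\left(f \right)} + \left(\left(12 - 6\right) + 16\right)\right)^{2} = \left(5 \left(1 + 5\right) + \left(\left(12 - 6\right) + 16\right)\right)^{2} = \left(5 \cdot 6 + \left(6 + 16\right)\right)^{2} = \left(30 + 22\right)^{2} = 52^{2} = 2704$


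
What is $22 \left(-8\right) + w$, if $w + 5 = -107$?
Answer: $-288$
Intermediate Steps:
$w = -112$ ($w = -5 - 107 = -112$)
$22 \left(-8\right) + w = 22 \left(-8\right) - 112 = -176 - 112 = -288$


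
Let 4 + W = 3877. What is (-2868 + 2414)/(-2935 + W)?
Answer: -227/469 ≈ -0.48401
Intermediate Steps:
W = 3873 (W = -4 + 3877 = 3873)
(-2868 + 2414)/(-2935 + W) = (-2868 + 2414)/(-2935 + 3873) = -454/938 = -454*1/938 = -227/469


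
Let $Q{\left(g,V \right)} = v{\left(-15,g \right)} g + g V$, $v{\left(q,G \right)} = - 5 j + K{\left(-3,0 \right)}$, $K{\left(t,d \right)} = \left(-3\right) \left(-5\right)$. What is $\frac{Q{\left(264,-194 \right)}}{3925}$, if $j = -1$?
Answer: $- \frac{45936}{3925} \approx -11.703$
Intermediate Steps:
$K{\left(t,d \right)} = 15$
$v{\left(q,G \right)} = 20$ ($v{\left(q,G \right)} = \left(-5\right) \left(-1\right) + 15 = 5 + 15 = 20$)
$Q{\left(g,V \right)} = 20 g + V g$ ($Q{\left(g,V \right)} = 20 g + g V = 20 g + V g$)
$\frac{Q{\left(264,-194 \right)}}{3925} = \frac{264 \left(20 - 194\right)}{3925} = 264 \left(-174\right) \frac{1}{3925} = \left(-45936\right) \frac{1}{3925} = - \frac{45936}{3925}$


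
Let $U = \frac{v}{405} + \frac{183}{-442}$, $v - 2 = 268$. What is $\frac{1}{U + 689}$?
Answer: $\frac{1326}{913949} \approx 0.0014508$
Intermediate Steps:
$v = 270$ ($v = 2 + 268 = 270$)
$U = \frac{335}{1326}$ ($U = \frac{270}{405} + \frac{183}{-442} = 270 \cdot \frac{1}{405} + 183 \left(- \frac{1}{442}\right) = \frac{2}{3} - \frac{183}{442} = \frac{335}{1326} \approx 0.25264$)
$\frac{1}{U + 689} = \frac{1}{\frac{335}{1326} + 689} = \frac{1}{\frac{913949}{1326}} = \frac{1326}{913949}$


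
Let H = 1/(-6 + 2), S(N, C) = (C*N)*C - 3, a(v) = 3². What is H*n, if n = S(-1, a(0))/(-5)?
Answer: -21/5 ≈ -4.2000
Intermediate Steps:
a(v) = 9
S(N, C) = -3 + N*C² (S(N, C) = N*C² - 3 = -3 + N*C²)
H = -¼ (H = 1/(-4) = -¼ ≈ -0.25000)
n = 84/5 (n = (-3 - 1*9²)/(-5) = (-3 - 1*81)*(-⅕) = (-3 - 81)*(-⅕) = -84*(-⅕) = 84/5 ≈ 16.800)
H*n = -¼*84/5 = -21/5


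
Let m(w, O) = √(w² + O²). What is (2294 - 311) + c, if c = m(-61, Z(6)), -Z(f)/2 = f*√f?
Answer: 1983 + √4585 ≈ 2050.7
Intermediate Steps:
Z(f) = -2*f^(3/2) (Z(f) = -2*f*√f = -2*f^(3/2))
m(w, O) = √(O² + w²)
c = √4585 (c = √((-12*√6)² + (-61)²) = √((-12*√6)² + 3721) = √(864 + 3721) = √4585 ≈ 67.713)
(2294 - 311) + c = (2294 - 311) + √4585 = 1983 + √4585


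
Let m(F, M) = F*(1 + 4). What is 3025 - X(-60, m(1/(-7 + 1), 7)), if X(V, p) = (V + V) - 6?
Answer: 3151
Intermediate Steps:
m(F, M) = 5*F (m(F, M) = F*5 = 5*F)
X(V, p) = -6 + 2*V (X(V, p) = 2*V - 6 = -6 + 2*V)
3025 - X(-60, m(1/(-7 + 1), 7)) = 3025 - (-6 + 2*(-60)) = 3025 - (-6 - 120) = 3025 - 1*(-126) = 3025 + 126 = 3151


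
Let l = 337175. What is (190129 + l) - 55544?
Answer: 471760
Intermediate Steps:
(190129 + l) - 55544 = (190129 + 337175) - 55544 = 527304 - 55544 = 471760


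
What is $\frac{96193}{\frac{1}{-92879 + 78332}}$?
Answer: $-1399319571$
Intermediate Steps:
$\frac{96193}{\frac{1}{-92879 + 78332}} = \frac{96193}{\frac{1}{-14547}} = \frac{96193}{- \frac{1}{14547}} = 96193 \left(-14547\right) = -1399319571$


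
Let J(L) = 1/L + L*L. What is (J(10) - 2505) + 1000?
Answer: -14049/10 ≈ -1404.9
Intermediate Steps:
J(L) = 1/L + L²
(J(10) - 2505) + 1000 = ((1 + 10³)/10 - 2505) + 1000 = ((1 + 1000)/10 - 2505) + 1000 = ((⅒)*1001 - 2505) + 1000 = (1001/10 - 2505) + 1000 = -24049/10 + 1000 = -14049/10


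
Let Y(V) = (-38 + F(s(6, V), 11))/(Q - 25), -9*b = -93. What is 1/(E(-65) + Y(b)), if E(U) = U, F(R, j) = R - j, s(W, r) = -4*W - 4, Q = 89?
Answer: -64/4237 ≈ -0.015105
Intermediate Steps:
s(W, r) = -4 - 4*W
b = 31/3 (b = -⅑*(-93) = 31/3 ≈ 10.333)
Y(V) = -77/64 (Y(V) = (-38 + ((-4 - 4*6) - 1*11))/(89 - 25) = (-38 + ((-4 - 24) - 11))/64 = (-38 + (-28 - 11))*(1/64) = (-38 - 39)*(1/64) = -77*1/64 = -77/64)
1/(E(-65) + Y(b)) = 1/(-65 - 77/64) = 1/(-4237/64) = -64/4237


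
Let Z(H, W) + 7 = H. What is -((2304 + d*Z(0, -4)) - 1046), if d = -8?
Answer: -1314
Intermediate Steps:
Z(H, W) = -7 + H
-((2304 + d*Z(0, -4)) - 1046) = -((2304 - 8*(-7 + 0)) - 1046) = -((2304 - 8*(-7)) - 1046) = -((2304 + 56) - 1046) = -(2360 - 1046) = -1*1314 = -1314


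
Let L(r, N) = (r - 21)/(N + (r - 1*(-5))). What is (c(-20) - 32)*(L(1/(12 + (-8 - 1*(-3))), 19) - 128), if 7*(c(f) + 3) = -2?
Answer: 413782/91 ≈ 4547.1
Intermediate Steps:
c(f) = -23/7 (c(f) = -3 + (⅐)*(-2) = -3 - 2/7 = -23/7)
L(r, N) = (-21 + r)/(5 + N + r) (L(r, N) = (-21 + r)/(N + (r + 5)) = (-21 + r)/(N + (5 + r)) = (-21 + r)/(5 + N + r))
(c(-20) - 32)*(L(1/(12 + (-8 - 1*(-3))), 19) - 128) = (-23/7 - 32)*((-21 + 1/(12 + (-8 - 1*(-3))))/(5 + 19 + 1/(12 + (-8 - 1*(-3)))) - 128) = -247*((-21 + 1/(12 + (-8 + 3)))/(5 + 19 + 1/(12 + (-8 + 3))) - 128)/7 = -247*((-21 + 1/(12 - 5))/(5 + 19 + 1/(12 - 5)) - 128)/7 = -247*((-21 + 1/7)/(5 + 19 + 1/7) - 128)/7 = -247*((-21 + ⅐)/(5 + 19 + ⅐) - 128)/7 = -247*(-146/7/(169/7) - 128)/7 = -247*((7/169)*(-146/7) - 128)/7 = -247*(-146/169 - 128)/7 = -247/7*(-21778/169) = 413782/91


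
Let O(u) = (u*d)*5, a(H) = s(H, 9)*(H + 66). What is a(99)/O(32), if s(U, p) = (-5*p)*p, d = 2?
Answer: -13365/64 ≈ -208.83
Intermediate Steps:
s(U, p) = -5*p²
a(H) = -26730 - 405*H (a(H) = (-5*9²)*(H + 66) = (-5*81)*(66 + H) = -405*(66 + H) = -26730 - 405*H)
O(u) = 10*u (O(u) = (u*2)*5 = (2*u)*5 = 10*u)
a(99)/O(32) = (-26730 - 405*99)/((10*32)) = (-26730 - 40095)/320 = -66825*1/320 = -13365/64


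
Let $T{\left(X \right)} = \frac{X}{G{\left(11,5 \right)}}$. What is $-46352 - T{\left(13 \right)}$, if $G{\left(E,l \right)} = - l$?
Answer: $- \frac{231747}{5} \approx -46349.0$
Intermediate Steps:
$T{\left(X \right)} = - \frac{X}{5}$ ($T{\left(X \right)} = \frac{X}{\left(-1\right) 5} = \frac{X}{-5} = X \left(- \frac{1}{5}\right) = - \frac{X}{5}$)
$-46352 - T{\left(13 \right)} = -46352 - \left(- \frac{1}{5}\right) 13 = -46352 - - \frac{13}{5} = -46352 + \frac{13}{5} = - \frac{231747}{5}$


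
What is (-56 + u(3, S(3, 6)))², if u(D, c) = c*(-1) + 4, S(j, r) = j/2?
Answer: 11449/4 ≈ 2862.3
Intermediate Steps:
S(j, r) = j/2 (S(j, r) = j*(½) = j/2)
u(D, c) = 4 - c (u(D, c) = -c + 4 = 4 - c)
(-56 + u(3, S(3, 6)))² = (-56 + (4 - 3/2))² = (-56 + 5/2)² = (-107/2)² = 11449/4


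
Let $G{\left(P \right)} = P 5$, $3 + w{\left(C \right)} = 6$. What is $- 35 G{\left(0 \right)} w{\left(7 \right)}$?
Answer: $0$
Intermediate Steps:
$w{\left(C \right)} = 3$ ($w{\left(C \right)} = -3 + 6 = 3$)
$G{\left(P \right)} = 5 P$
$- 35 G{\left(0 \right)} w{\left(7 \right)} = - 35 \cdot 5 \cdot 0 \cdot 3 = \left(-35\right) 0 \cdot 3 = 0 \cdot 3 = 0$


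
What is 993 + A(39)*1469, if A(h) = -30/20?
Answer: -2421/2 ≈ -1210.5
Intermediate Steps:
A(h) = -3/2 (A(h) = -30*1/20 = -3/2)
993 + A(39)*1469 = 993 - 3/2*1469 = 993 - 4407/2 = -2421/2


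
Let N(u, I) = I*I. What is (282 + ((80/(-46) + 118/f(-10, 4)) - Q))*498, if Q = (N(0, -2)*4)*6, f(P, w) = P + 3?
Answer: 13422096/161 ≈ 83367.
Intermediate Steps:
N(u, I) = I²
f(P, w) = 3 + P
Q = 96 (Q = ((-2)²*4)*6 = (4*4)*6 = 16*6 = 96)
(282 + ((80/(-46) + 118/f(-10, 4)) - Q))*498 = (282 + ((80/(-46) + 118/(3 - 10)) - 1*96))*498 = (282 + ((80*(-1/46) + 118/(-7)) - 96))*498 = (282 + ((-40/23 + 118*(-⅐)) - 96))*498 = (282 + ((-40/23 - 118/7) - 96))*498 = (282 + (-2994/161 - 96))*498 = (282 - 18450/161)*498 = (26952/161)*498 = 13422096/161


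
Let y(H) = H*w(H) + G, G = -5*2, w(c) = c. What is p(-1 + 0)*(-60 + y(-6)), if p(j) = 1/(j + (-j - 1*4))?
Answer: 17/2 ≈ 8.5000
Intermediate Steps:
G = -10
p(j) = -¼ (p(j) = 1/(j + (-j - 4)) = 1/(j + (-4 - j)) = 1/(-4) = -¼)
y(H) = -10 + H² (y(H) = H*H - 10 = H² - 10 = -10 + H²)
p(-1 + 0)*(-60 + y(-6)) = -(-60 + (-10 + (-6)²))/4 = -(-60 + (-10 + 36))/4 = -(-60 + 26)/4 = -¼*(-34) = 17/2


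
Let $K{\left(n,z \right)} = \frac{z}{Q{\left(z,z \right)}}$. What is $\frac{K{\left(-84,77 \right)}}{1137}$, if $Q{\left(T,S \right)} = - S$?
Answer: $- \frac{1}{1137} \approx -0.00087951$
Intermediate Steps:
$K{\left(n,z \right)} = -1$ ($K{\left(n,z \right)} = \frac{z}{\left(-1\right) z} = z \left(- \frac{1}{z}\right) = -1$)
$\frac{K{\left(-84,77 \right)}}{1137} = - \frac{1}{1137}$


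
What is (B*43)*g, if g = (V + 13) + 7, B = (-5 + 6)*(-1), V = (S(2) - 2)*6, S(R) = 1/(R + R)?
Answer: -817/2 ≈ -408.50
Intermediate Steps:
S(R) = 1/(2*R)
V = -21/2 (V = ((½)/2 - 2)*6 = ((½)*(½) - 2)*6 = (¼ - 2)*6 = -7/4*6 = -21/2 ≈ -10.500)
B = -1 (B = 1*(-1) = -1)
g = 19/2 (g = (-21/2 + 13) + 7 = 5/2 + 7 = 19/2 ≈ 9.5000)
(B*43)*g = -1*43*(19/2) = -43*19/2 = -817/2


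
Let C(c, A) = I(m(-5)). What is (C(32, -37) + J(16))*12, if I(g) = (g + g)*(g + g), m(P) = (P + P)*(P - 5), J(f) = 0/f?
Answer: 480000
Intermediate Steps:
J(f) = 0
m(P) = 2*P*(-5 + P) (m(P) = (2*P)*(-5 + P) = 2*P*(-5 + P))
I(g) = 4*g² (I(g) = (2*g)*(2*g) = 4*g²)
C(c, A) = 40000 (C(c, A) = 4*(2*(-5)*(-5 - 5))² = 4*(2*(-5)*(-10))² = 4*100² = 4*10000 = 40000)
(C(32, -37) + J(16))*12 = (40000 + 0)*12 = 40000*12 = 480000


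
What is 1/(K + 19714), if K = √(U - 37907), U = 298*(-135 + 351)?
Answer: 19714/388615335 - √26461/388615335 ≈ 5.0310e-5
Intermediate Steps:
U = 64368 (U = 298*216 = 64368)
K = √26461 (K = √(64368 - 37907) = √26461 ≈ 162.67)
1/(K + 19714) = 1/(√26461 + 19714) = 1/(19714 + √26461)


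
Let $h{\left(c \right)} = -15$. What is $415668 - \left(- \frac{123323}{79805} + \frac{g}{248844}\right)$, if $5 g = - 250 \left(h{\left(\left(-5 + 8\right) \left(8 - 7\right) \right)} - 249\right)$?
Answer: $\frac{687898211916931}{1654916285} \approx 4.1567 \cdot 10^{5}$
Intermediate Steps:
$g = 13200$ ($g = \frac{\left(-250\right) \left(-15 - 249\right)}{5} = \frac{\left(-250\right) \left(-264\right)}{5} = \frac{1}{5} \cdot 66000 = 13200$)
$415668 - \left(- \frac{123323}{79805} + \frac{g}{248844}\right) = 415668 - \left(- \frac{123323}{79805} + \frac{13200}{248844}\right) = 415668 - \left(\left(-123323\right) \frac{1}{79805} + 13200 \cdot \frac{1}{248844}\right) = 415668 - \left(- \frac{123323}{79805} + \frac{1100}{20737}\right) = 415668 - - \frac{2469563551}{1654916285} = 415668 + \frac{2469563551}{1654916285} = \frac{687898211916931}{1654916285}$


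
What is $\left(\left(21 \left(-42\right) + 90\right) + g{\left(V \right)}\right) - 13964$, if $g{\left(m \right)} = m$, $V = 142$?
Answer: $-14614$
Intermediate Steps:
$\left(\left(21 \left(-42\right) + 90\right) + g{\left(V \right)}\right) - 13964 = \left(\left(21 \left(-42\right) + 90\right) + 142\right) - 13964 = \left(\left(-882 + 90\right) + 142\right) - 13964 = \left(-792 + 142\right) - 13964 = -650 - 13964 = -14614$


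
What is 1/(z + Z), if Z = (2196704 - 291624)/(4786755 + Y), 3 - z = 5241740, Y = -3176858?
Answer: -1609897/8438654766009 ≈ -1.9078e-7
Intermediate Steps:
z = -5241737 (z = 3 - 1*5241740 = 3 - 5241740 = -5241737)
Z = 1905080/1609897 (Z = (2196704 - 291624)/(4786755 - 3176858) = 1905080/1609897 ≈ 1.1834)
1/(z + Z) = 1/(-5241737 + 1905080/1609897) = 1/(-8438654766009/1609897) = -1609897/8438654766009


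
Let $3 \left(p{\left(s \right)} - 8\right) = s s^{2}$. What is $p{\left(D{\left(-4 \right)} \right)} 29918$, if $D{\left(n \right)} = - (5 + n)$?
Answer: $\frac{688114}{3} \approx 2.2937 \cdot 10^{5}$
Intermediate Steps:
$D{\left(n \right)} = -5 - n$
$p{\left(s \right)} = 8 + \frac{s^{3}}{3}$ ($p{\left(s \right)} = 8 + \frac{s s^{2}}{3} = 8 + \frac{s^{3}}{3}$)
$p{\left(D{\left(-4 \right)} \right)} 29918 = \left(8 + \frac{\left(-5 - -4\right)^{3}}{3}\right) 29918 = \left(8 + \frac{\left(-5 + 4\right)^{3}}{3}\right) 29918 = \left(8 + \frac{\left(-1\right)^{3}}{3}\right) 29918 = \left(8 + \frac{1}{3} \left(-1\right)\right) 29918 = \left(8 - \frac{1}{3}\right) 29918 = \frac{23}{3} \cdot 29918 = \frac{688114}{3}$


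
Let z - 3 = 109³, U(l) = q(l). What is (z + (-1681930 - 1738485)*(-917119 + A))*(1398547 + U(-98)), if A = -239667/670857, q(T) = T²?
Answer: 987785781707580076156758/223619 ≈ 4.4173e+18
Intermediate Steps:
A = -79889/223619 (A = -239667*1/670857 = -79889/223619 ≈ -0.35725)
U(l) = l²
z = 1295032 (z = 3 + 109³ = 3 + 1295029 = 1295032)
(z + (-1681930 - 1738485)*(-917119 + A))*(1398547 + U(-98)) = (1295032 + (-1681930 - 1738485)*(-917119 - 79889/223619))*(1398547 + (-98)²) = (1295032 - 3420415*(-205085313550/223619))*(1398547 + 9604) = (1295032 + 701476882746123250/223619)*1408151 = (701477172339884058/223619)*1408151 = 987785781707580076156758/223619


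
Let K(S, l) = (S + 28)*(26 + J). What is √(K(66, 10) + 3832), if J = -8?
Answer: 2*√1381 ≈ 74.324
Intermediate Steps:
K(S, l) = 504 + 18*S (K(S, l) = (S + 28)*(26 - 8) = (28 + S)*18 = 504 + 18*S)
√(K(66, 10) + 3832) = √((504 + 18*66) + 3832) = √((504 + 1188) + 3832) = √(1692 + 3832) = √5524 = 2*√1381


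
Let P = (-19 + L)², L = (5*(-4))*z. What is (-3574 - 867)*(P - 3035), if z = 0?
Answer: 11875234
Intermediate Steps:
L = 0 (L = (5*(-4))*0 = -20*0 = 0)
P = 361 (P = (-19 + 0)² = (-19)² = 361)
(-3574 - 867)*(P - 3035) = (-3574 - 867)*(361 - 3035) = -4441*(-2674) = 11875234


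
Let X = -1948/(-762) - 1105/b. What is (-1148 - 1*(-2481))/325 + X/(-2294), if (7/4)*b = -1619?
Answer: 7541925082937/1839537265800 ≈ 4.0999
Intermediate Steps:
b = -6476/7 (b = (4/7)*(-1619) = -6476/7 ≈ -925.14)
X = 9254659/2467356 (X = -1948/(-762) - 1105/(-6476/7) = -1948*(-1/762) - 1105*(-7/6476) = 974/381 + 7735/6476 = 9254659/2467356 ≈ 3.7508)
(-1148 - 1*(-2481))/325 + X/(-2294) = (-1148 - 1*(-2481))/325 + (9254659/2467356)/(-2294) = (-1148 + 2481)*(1/325) + (9254659/2467356)*(-1/2294) = 1333*(1/325) - 9254659/5660114664 = 1333/325 - 9254659/5660114664 = 7541925082937/1839537265800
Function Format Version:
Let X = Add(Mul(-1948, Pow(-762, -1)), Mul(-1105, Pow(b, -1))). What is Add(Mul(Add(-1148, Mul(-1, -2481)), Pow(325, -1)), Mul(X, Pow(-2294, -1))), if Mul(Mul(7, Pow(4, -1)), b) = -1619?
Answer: Rational(7541925082937, 1839537265800) ≈ 4.0999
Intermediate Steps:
b = Rational(-6476, 7) (b = Mul(Rational(4, 7), -1619) = Rational(-6476, 7) ≈ -925.14)
X = Rational(9254659, 2467356) (X = Add(Mul(-1948, Pow(-762, -1)), Mul(-1105, Pow(Rational(-6476, 7), -1))) = Add(Mul(-1948, Rational(-1, 762)), Mul(-1105, Rational(-7, 6476))) = Add(Rational(974, 381), Rational(7735, 6476)) = Rational(9254659, 2467356) ≈ 3.7508)
Add(Mul(Add(-1148, Mul(-1, -2481)), Pow(325, -1)), Mul(X, Pow(-2294, -1))) = Add(Mul(Add(-1148, Mul(-1, -2481)), Pow(325, -1)), Mul(Rational(9254659, 2467356), Pow(-2294, -1))) = Add(Mul(Add(-1148, 2481), Rational(1, 325)), Mul(Rational(9254659, 2467356), Rational(-1, 2294))) = Add(Mul(1333, Rational(1, 325)), Rational(-9254659, 5660114664)) = Add(Rational(1333, 325), Rational(-9254659, 5660114664)) = Rational(7541925082937, 1839537265800)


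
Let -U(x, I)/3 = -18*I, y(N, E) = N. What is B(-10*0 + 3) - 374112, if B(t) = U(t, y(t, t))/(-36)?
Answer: -748233/2 ≈ -3.7412e+5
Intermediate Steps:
U(x, I) = 54*I (U(x, I) = -(-54)*I = 54*I)
B(t) = -3*t/2 (B(t) = (54*t)/(-36) = (54*t)*(-1/36) = -3*t/2)
B(-10*0 + 3) - 374112 = -3*(-10*0 + 3)/2 - 374112 = -3*(0 + 3)/2 - 374112 = -3/2*3 - 374112 = -9/2 - 374112 = -748233/2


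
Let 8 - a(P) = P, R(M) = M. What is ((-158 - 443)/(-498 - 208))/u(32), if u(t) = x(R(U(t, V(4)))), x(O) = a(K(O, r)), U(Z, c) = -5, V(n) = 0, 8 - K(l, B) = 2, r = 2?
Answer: 601/1412 ≈ 0.42564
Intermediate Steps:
K(l, B) = 6 (K(l, B) = 8 - 1*2 = 8 - 2 = 6)
a(P) = 8 - P
x(O) = 2 (x(O) = 8 - 1*6 = 8 - 6 = 2)
u(t) = 2
((-158 - 443)/(-498 - 208))/u(32) = ((-158 - 443)/(-498 - 208))/2 = -601/(-706)*(1/2) = -601*(-1/706)*(1/2) = (601/706)*(1/2) = 601/1412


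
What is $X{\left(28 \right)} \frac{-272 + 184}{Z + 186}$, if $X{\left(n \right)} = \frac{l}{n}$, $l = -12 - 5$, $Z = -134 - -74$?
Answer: $\frac{187}{441} \approx 0.42404$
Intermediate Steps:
$Z = -60$ ($Z = -134 + 74 = -60$)
$l = -17$ ($l = -12 - 5 = -17$)
$X{\left(n \right)} = - \frac{17}{n}$
$X{\left(28 \right)} \frac{-272 + 184}{Z + 186} = - \frac{17}{28} \frac{-272 + 184}{-60 + 186} = \left(-17\right) \frac{1}{28} \left(- \frac{88}{126}\right) = - \frac{17 \left(\left(-88\right) \frac{1}{126}\right)}{28} = \left(- \frac{17}{28}\right) \left(- \frac{44}{63}\right) = \frac{187}{441}$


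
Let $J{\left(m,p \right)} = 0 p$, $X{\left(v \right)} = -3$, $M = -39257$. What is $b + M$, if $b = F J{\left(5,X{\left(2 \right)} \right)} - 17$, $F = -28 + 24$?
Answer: $-39274$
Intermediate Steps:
$J{\left(m,p \right)} = 0$
$F = -4$
$b = -17$ ($b = \left(-4\right) 0 - 17 = 0 - 17 = -17$)
$b + M = -17 - 39257 = -39274$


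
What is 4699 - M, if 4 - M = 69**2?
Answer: 9456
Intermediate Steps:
M = -4757 (M = 4 - 1*69**2 = 4 - 1*4761 = 4 - 4761 = -4757)
4699 - M = 4699 - 1*(-4757) = 4699 + 4757 = 9456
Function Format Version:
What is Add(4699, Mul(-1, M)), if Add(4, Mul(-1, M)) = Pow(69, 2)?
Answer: 9456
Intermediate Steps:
M = -4757 (M = Add(4, Mul(-1, Pow(69, 2))) = Add(4, Mul(-1, 4761)) = Add(4, -4761) = -4757)
Add(4699, Mul(-1, M)) = Add(4699, Mul(-1, -4757)) = Add(4699, 4757) = 9456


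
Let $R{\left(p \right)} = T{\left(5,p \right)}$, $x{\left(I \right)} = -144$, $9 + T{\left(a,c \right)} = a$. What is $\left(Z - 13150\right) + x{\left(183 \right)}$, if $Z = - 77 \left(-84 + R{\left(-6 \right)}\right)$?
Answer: $-6518$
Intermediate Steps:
$T{\left(a,c \right)} = -9 + a$
$R{\left(p \right)} = -4$ ($R{\left(p \right)} = -9 + 5 = -4$)
$Z = 6776$ ($Z = - 77 \left(-84 - 4\right) = \left(-77\right) \left(-88\right) = 6776$)
$\left(Z - 13150\right) + x{\left(183 \right)} = \left(6776 - 13150\right) - 144 = -6374 - 144 = -6518$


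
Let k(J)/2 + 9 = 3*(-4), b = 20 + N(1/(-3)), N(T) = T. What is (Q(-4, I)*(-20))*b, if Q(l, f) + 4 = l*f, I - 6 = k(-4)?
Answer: -165200/3 ≈ -55067.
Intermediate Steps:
b = 59/3 (b = 20 + 1/(-3) = 20 - ⅓ = 59/3 ≈ 19.667)
k(J) = -42 (k(J) = -18 + 2*(3*(-4)) = -18 + 2*(-12) = -18 - 24 = -42)
I = -36 (I = 6 - 42 = -36)
Q(l, f) = -4 + f*l (Q(l, f) = -4 + l*f = -4 + f*l)
(Q(-4, I)*(-20))*b = ((-4 - 36*(-4))*(-20))*(59/3) = ((-4 + 144)*(-20))*(59/3) = (140*(-20))*(59/3) = -2800*59/3 = -165200/3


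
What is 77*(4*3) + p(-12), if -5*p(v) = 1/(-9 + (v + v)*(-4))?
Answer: 401939/435 ≈ 924.00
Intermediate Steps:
p(v) = -1/(5*(-9 - 8*v)) (p(v) = -1/(5*(-9 + (v + v)*(-4))) = -1/(5*(-9 + (2*v)*(-4))) = -1/(5*(-9 - 8*v)))
77*(4*3) + p(-12) = 77*(4*3) + 1/(5*(9 + 8*(-12))) = 77*12 + 1/(5*(9 - 96)) = 924 + (⅕)/(-87) = 924 + (⅕)*(-1/87) = 924 - 1/435 = 401939/435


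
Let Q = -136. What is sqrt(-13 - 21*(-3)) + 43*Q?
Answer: -5848 + 5*sqrt(2) ≈ -5840.9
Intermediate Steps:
sqrt(-13 - 21*(-3)) + 43*Q = sqrt(-13 - 21*(-3)) + 43*(-136) = sqrt(-13 + 63) - 5848 = sqrt(50) - 5848 = 5*sqrt(2) - 5848 = -5848 + 5*sqrt(2)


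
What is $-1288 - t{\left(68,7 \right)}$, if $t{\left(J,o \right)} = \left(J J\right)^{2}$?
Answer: $-21382664$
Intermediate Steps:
$t{\left(J,o \right)} = J^{4}$ ($t{\left(J,o \right)} = \left(J^{2}\right)^{2} = J^{4}$)
$-1288 - t{\left(68,7 \right)} = -1288 - 68^{4} = -1288 - 21381376 = -21382664$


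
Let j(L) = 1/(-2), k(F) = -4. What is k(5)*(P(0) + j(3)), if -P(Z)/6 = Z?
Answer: 2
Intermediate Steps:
P(Z) = -6*Z
j(L) = -½
k(5)*(P(0) + j(3)) = -4*(-6*0 - ½) = -4*(0 - ½) = -4*(-½) = 2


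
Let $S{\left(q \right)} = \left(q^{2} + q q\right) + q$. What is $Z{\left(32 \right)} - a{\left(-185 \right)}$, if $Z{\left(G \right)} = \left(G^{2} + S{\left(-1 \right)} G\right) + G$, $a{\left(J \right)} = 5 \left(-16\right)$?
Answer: $1168$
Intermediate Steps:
$a{\left(J \right)} = -80$
$S{\left(q \right)} = q + 2 q^{2}$ ($S{\left(q \right)} = \left(q^{2} + q^{2}\right) + q = 2 q^{2} + q = q + 2 q^{2}$)
$Z{\left(G \right)} = G^{2} + 2 G$ ($Z{\left(G \right)} = \left(G^{2} + - (1 + 2 \left(-1\right)) G\right) + G = \left(G^{2} + - (1 - 2) G\right) + G = \left(G^{2} + \left(-1\right) \left(-1\right) G\right) + G = \left(G^{2} + 1 G\right) + G = \left(G^{2} + G\right) + G = \left(G + G^{2}\right) + G = G^{2} + 2 G$)
$Z{\left(32 \right)} - a{\left(-185 \right)} = 32 \left(2 + 32\right) - -80 = 32 \cdot 34 + 80 = 1088 + 80 = 1168$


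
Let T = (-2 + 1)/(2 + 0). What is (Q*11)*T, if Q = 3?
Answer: -33/2 ≈ -16.500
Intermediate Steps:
T = -½ (T = -1/2 = -1*½ = -½ ≈ -0.50000)
(Q*11)*T = (3*11)*(-½) = 33*(-½) = -33/2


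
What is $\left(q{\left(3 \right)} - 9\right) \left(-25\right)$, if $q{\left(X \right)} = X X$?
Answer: $0$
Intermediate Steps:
$q{\left(X \right)} = X^{2}$
$\left(q{\left(3 \right)} - 9\right) \left(-25\right) = \left(3^{2} - 9\right) \left(-25\right) = \left(9 - 9\right) \left(-25\right) = 0 \left(-25\right) = 0$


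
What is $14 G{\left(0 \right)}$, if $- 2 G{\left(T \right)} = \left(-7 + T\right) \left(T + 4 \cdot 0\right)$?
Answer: $0$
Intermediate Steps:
$G{\left(T \right)} = - \frac{T \left(-7 + T\right)}{2}$ ($G{\left(T \right)} = - \frac{\left(-7 + T\right) \left(T + 4 \cdot 0\right)}{2} = - \frac{\left(-7 + T\right) \left(T + 0\right)}{2} = - \frac{\left(-7 + T\right) T}{2} = - \frac{T \left(-7 + T\right)}{2}$)
$14 G{\left(0 \right)} = 14 \cdot \frac{1}{2} \cdot 0 \left(7 - 0\right) = 14 \cdot \frac{1}{2} \cdot 0 \left(7 + 0\right) = 14 \cdot \frac{1}{2} \cdot 0 \cdot 7 = 14 \cdot 0 = 0$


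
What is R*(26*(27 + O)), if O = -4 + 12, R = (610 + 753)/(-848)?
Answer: -620165/424 ≈ -1462.7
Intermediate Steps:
R = -1363/848 (R = 1363*(-1/848) = -1363/848 ≈ -1.6073)
O = 8
R*(26*(27 + O)) = -17719*(27 + 8)/424 = -17719*35/424 = -1363/848*910 = -620165/424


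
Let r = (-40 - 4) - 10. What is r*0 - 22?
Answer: -22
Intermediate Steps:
r = -54 (r = -44 - 10 = -54)
r*0 - 22 = -54*0 - 22 = 0 - 22 = -22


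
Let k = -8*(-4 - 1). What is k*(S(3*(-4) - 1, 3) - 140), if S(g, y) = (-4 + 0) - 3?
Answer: -5880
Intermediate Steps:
k = 40 (k = -8*(-5) = 40)
S(g, y) = -7 (S(g, y) = -4 - 3 = -7)
k*(S(3*(-4) - 1, 3) - 140) = 40*(-7 - 140) = 40*(-147) = -5880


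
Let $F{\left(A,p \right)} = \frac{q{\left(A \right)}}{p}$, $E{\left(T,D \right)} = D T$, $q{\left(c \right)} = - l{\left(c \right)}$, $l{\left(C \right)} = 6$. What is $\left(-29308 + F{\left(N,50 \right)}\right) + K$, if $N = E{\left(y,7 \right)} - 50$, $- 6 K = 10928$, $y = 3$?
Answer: $- \frac{2334709}{75} \approx -31129.0$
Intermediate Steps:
$K = - \frac{5464}{3}$ ($K = \left(- \frac{1}{6}\right) 10928 = - \frac{5464}{3} \approx -1821.3$)
$q{\left(c \right)} = -6$ ($q{\left(c \right)} = \left(-1\right) 6 = -6$)
$N = -29$ ($N = 7 \cdot 3 - 50 = 21 - 50 = -29$)
$F{\left(A,p \right)} = - \frac{6}{p}$
$\left(-29308 + F{\left(N,50 \right)}\right) + K = \left(-29308 - \frac{6}{50}\right) - \frac{5464}{3} = \left(-29308 - \frac{3}{25}\right) - \frac{5464}{3} = - \frac{732703}{25} - \frac{5464}{3} = - \frac{2334709}{75}$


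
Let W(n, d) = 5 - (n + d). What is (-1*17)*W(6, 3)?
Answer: 68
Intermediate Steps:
W(n, d) = 5 - d - n (W(n, d) = 5 - (d + n) = 5 + (-d - n) = 5 - d - n)
(-1*17)*W(6, 3) = (-1*17)*(5 - 1*3 - 1*6) = -17*(5 - 3 - 6) = -17*(-4) = 68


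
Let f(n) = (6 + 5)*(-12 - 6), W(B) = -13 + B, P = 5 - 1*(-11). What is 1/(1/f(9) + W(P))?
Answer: 198/593 ≈ 0.33390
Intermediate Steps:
P = 16 (P = 5 + 11 = 16)
f(n) = -198 (f(n) = 11*(-18) = -198)
1/(1/f(9) + W(P)) = 1/(1/(-198) + (-13 + 16)) = 1/(-1/198 + 3) = 1/(593/198) = 198/593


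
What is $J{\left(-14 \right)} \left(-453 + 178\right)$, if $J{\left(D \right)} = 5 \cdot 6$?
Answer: $-8250$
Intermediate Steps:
$J{\left(D \right)} = 30$
$J{\left(-14 \right)} \left(-453 + 178\right) = 30 \left(-453 + 178\right) = 30 \left(-275\right) = -8250$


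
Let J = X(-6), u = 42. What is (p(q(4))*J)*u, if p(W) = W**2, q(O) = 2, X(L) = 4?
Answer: 672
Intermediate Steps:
J = 4
(p(q(4))*J)*u = (2**2*4)*42 = (4*4)*42 = 16*42 = 672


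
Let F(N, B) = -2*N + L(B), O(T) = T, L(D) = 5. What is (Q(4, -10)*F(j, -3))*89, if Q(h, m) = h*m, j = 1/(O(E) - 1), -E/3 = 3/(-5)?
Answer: -8900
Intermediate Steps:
E = 9/5 (E = -9/(-5) = -9*(-1)/5 = -3*(-⅗) = 9/5 ≈ 1.8000)
j = 5/4 (j = 1/(9/5 - 1) = 1/(⅘) = 5/4 ≈ 1.2500)
F(N, B) = 5 - 2*N (F(N, B) = -2*N + 5 = 5 - 2*N)
(Q(4, -10)*F(j, -3))*89 = ((4*(-10))*(5 - 2*5/4))*89 = -40*(5 - 5/2)*89 = -40*5/2*89 = -100*89 = -8900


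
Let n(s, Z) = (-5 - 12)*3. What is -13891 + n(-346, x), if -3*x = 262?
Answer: -13942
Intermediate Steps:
x = -262/3 (x = -⅓*262 = -262/3 ≈ -87.333)
n(s, Z) = -51 (n(s, Z) = -17*3 = -51)
-13891 + n(-346, x) = -13891 - 51 = -13942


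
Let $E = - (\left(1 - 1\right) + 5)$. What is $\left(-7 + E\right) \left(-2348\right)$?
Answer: $28176$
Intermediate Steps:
$E = -5$ ($E = - (0 + 5) = \left(-1\right) 5 = -5$)
$\left(-7 + E\right) \left(-2348\right) = \left(-7 - 5\right) \left(-2348\right) = \left(-12\right) \left(-2348\right) = 28176$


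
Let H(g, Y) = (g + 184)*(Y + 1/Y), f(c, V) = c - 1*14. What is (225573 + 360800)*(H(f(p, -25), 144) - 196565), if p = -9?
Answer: -14639800538219/144 ≈ -1.0167e+11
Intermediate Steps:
f(c, V) = -14 + c (f(c, V) = c - 14 = -14 + c)
H(g, Y) = (184 + g)*(Y + 1/Y)
(225573 + 360800)*(H(f(p, -25), 144) - 196565) = (225573 + 360800)*((184 + (-14 - 9) + 144²*(184 + (-14 - 9)))/144 - 196565) = 586373*((184 - 23 + 20736*(184 - 23))/144 - 196565) = 586373*((184 - 23 + 20736*161)/144 - 196565) = 586373*((184 - 23 + 3338496)/144 - 196565) = 586373*((1/144)*3338657 - 196565) = 586373*(3338657/144 - 196565) = 586373*(-24966703/144) = -14639800538219/144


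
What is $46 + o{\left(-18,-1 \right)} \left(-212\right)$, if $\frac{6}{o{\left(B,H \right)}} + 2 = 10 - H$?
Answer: $- \frac{286}{3} \approx -95.333$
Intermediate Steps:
$o{\left(B,H \right)} = \frac{6}{8 - H}$ ($o{\left(B,H \right)} = \frac{6}{-2 - \left(-10 + H\right)} = \frac{6}{8 - H}$)
$46 + o{\left(-18,-1 \right)} \left(-212\right) = 46 + - \frac{6}{-8 - 1} \left(-212\right) = 46 + - \frac{6}{-9} \left(-212\right) = 46 + \left(-6\right) \left(- \frac{1}{9}\right) \left(-212\right) = 46 + \frac{2}{3} \left(-212\right) = 46 - \frac{424}{3} = - \frac{286}{3}$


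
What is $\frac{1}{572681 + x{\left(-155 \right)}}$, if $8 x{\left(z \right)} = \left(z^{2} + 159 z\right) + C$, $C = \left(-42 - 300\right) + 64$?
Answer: $\frac{4}{2290275} \approx 1.7465 \cdot 10^{-6}$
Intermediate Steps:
$C = -278$ ($C = -342 + 64 = -278$)
$x{\left(z \right)} = - \frac{139}{4} + \frac{z^{2}}{8} + \frac{159 z}{8}$ ($x{\left(z \right)} = \frac{\left(z^{2} + 159 z\right) - 278}{8} = \frac{-278 + z^{2} + 159 z}{8} = - \frac{139}{4} + \frac{z^{2}}{8} + \frac{159 z}{8}$)
$\frac{1}{572681 + x{\left(-155 \right)}} = \frac{1}{572681 + \left(- \frac{139}{4} + \frac{\left(-155\right)^{2}}{8} + \frac{159}{8} \left(-155\right)\right)} = \frac{1}{572681 - \frac{449}{4}} = \frac{1}{\frac{2290275}{4}} = \frac{4}{2290275}$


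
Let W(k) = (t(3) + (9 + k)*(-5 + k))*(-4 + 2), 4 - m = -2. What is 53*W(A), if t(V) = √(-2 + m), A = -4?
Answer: 4558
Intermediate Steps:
m = 6 (m = 4 - 1*(-2) = 4 + 2 = 6)
t(V) = 2 (t(V) = √(-2 + 6) = √4 = 2)
W(k) = -4 - 2*(-5 + k)*(9 + k) (W(k) = (2 + (9 + k)*(-5 + k))*(-4 + 2) = (2 + (-5 + k)*(9 + k))*(-2) = -4 - 2*(-5 + k)*(9 + k))
53*W(A) = 53*(86 - 8*(-4) - 2*(-4)²) = 53*(86 + 32 - 2*16) = 53*(86 + 32 - 32) = 53*86 = 4558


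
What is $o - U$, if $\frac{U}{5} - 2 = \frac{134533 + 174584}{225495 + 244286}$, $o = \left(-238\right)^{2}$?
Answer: $\frac{26604031569}{469781} \approx 56631.0$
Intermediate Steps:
$o = 56644$
$U = \frac{6243395}{469781}$ ($U = 10 + 5 \frac{134533 + 174584}{225495 + 244286} = 10 + 5 \cdot \frac{309117}{469781} = 10 + \frac{1545585}{469781} = \frac{6243395}{469781} \approx 13.29$)
$o - U = 56644 - \frac{6243395}{469781} = \frac{26604031569}{469781}$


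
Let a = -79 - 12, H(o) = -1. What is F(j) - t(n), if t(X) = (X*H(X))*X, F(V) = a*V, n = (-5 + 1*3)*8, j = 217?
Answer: -19491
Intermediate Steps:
n = -16 (n = (-5 + 3)*8 = -2*8 = -16)
a = -91
F(V) = -91*V
t(X) = -X² (t(X) = (X*(-1))*X = (-X)*X = -X²)
F(j) - t(n) = -91*217 - (-1)*(-16)² = -19747 - (-1)*256 = -19747 - 1*(-256) = -19747 + 256 = -19491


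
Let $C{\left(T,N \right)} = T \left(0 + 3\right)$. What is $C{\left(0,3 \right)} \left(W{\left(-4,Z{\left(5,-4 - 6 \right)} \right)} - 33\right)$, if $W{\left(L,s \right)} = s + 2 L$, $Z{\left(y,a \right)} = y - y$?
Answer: $0$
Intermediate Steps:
$Z{\left(y,a \right)} = 0$
$C{\left(T,N \right)} = 3 T$ ($C{\left(T,N \right)} = T 3 = 3 T$)
$C{\left(0,3 \right)} \left(W{\left(-4,Z{\left(5,-4 - 6 \right)} \right)} - 33\right) = 3 \cdot 0 \left(\left(0 + 2 \left(-4\right)\right) - 33\right) = 0 \left(\left(0 - 8\right) - 33\right) = 0 \left(-8 - 33\right) = 0 \left(-41\right) = 0$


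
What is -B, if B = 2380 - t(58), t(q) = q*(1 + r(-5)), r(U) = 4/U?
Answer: -11842/5 ≈ -2368.4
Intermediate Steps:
t(q) = q/5 (t(q) = q*(1 + 4/(-5)) = q*(1 + 4*(-1/5)) = q*(1 - 4/5) = q*(1/5) = q/5)
B = 11842/5 (B = 2380 - 58/5 = 11842/5 ≈ 2368.4)
-B = -1*11842/5 = -11842/5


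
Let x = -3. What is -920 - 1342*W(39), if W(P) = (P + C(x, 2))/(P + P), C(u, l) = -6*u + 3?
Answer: -25380/13 ≈ -1952.3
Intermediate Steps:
C(u, l) = 3 - 6*u
W(P) = (21 + P)/(2*P) (W(P) = (P + (3 - 6*(-3)))/(P + P) = (P + (3 + 18))/((2*P)) = (P + 21)*(1/(2*P)) = (21 + P)*(1/(2*P)) = (21 + P)/(2*P))
-920 - 1342*W(39) = -920 - 671*(21 + 39)/39 = -920 - 671*60/39 = -920 - 1342*10/13 = -920 - 13420/13 = -25380/13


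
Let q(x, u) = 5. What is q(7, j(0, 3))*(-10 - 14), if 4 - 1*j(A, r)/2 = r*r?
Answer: -120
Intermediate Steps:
j(A, r) = 8 - 2*r² (j(A, r) = 8 - 2*r*r = 8 - 2*r²)
q(7, j(0, 3))*(-10 - 14) = 5*(-10 - 14) = 5*(-24) = -120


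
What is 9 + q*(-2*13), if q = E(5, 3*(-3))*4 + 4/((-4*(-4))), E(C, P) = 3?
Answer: -619/2 ≈ -309.50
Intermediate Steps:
q = 49/4 (q = 3*4 + 4/((-4*(-4))) = 12 + 4/16 = 12 + 4*(1/16) = 12 + 1/4 = 49/4 ≈ 12.250)
9 + q*(-2*13) = 9 + 49*(-2*13)/4 = 9 + (49/4)*(-26) = 9 - 637/2 = -619/2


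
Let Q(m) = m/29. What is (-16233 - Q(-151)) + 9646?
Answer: -190872/29 ≈ -6581.8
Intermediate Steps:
Q(m) = m/29 (Q(m) = m*(1/29) = m/29)
(-16233 - Q(-151)) + 9646 = (-16233 - (-151)/29) + 9646 = (-16233 - 1*(-151/29)) + 9646 = (-16233 + 151/29) + 9646 = -470606/29 + 9646 = -190872/29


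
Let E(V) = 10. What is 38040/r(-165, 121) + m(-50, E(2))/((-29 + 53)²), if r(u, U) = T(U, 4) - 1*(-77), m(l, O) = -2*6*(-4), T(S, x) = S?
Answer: 8457/44 ≈ 192.20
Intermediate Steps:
m(l, O) = 48 (m(l, O) = -12*(-4) = 48)
r(u, U) = 77 + U (r(u, U) = U - 1*(-77) = U + 77 = 77 + U)
38040/r(-165, 121) + m(-50, E(2))/((-29 + 53)²) = 38040/(77 + 121) + 48/((-29 + 53)²) = 38040/198 + 48/(24²) = 38040*(1/198) + 48/576 = 6340/33 + 48*(1/576) = 6340/33 + 1/12 = 8457/44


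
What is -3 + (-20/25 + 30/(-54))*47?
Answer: -3002/45 ≈ -66.711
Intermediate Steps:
-3 + (-20/25 + 30/(-54))*47 = -3 + (-20*1/25 + 30*(-1/54))*47 = -3 + (-⅘ - 5/9)*47 = -3 - 61/45*47 = -3 - 2867/45 = -3002/45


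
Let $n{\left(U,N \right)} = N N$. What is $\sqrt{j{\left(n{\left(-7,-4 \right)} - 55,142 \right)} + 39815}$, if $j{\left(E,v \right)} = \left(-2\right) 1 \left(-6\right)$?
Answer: $\sqrt{39827} \approx 199.57$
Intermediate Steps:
$n{\left(U,N \right)} = N^{2}$
$j{\left(E,v \right)} = 12$ ($j{\left(E,v \right)} = \left(-2\right) \left(-6\right) = 12$)
$\sqrt{j{\left(n{\left(-7,-4 \right)} - 55,142 \right)} + 39815} = \sqrt{12 + 39815} = \sqrt{39827}$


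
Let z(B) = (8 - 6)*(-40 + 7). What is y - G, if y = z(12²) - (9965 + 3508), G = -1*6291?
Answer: -7248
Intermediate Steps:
z(B) = -66 (z(B) = 2*(-33) = -66)
G = -6291
y = -13539 (y = -66 - (9965 + 3508) = -66 - 1*13473 = -66 - 13473 = -13539)
y - G = -13539 - 1*(-6291) = -13539 + 6291 = -7248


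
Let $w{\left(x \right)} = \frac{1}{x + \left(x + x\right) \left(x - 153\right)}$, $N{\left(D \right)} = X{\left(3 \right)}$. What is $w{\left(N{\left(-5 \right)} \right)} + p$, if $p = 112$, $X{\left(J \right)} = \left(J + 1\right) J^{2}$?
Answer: $\frac{939455}{8388} \approx 112.0$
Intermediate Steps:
$X{\left(J \right)} = J^{2} \left(1 + J\right)$ ($X{\left(J \right)} = \left(1 + J\right) J^{2} = J^{2} \left(1 + J\right)$)
$N{\left(D \right)} = 36$ ($N{\left(D \right)} = 3^{2} \left(1 + 3\right) = 9 \cdot 4 = 36$)
$w{\left(x \right)} = \frac{1}{x + 2 x \left(-153 + x\right)}$
$w{\left(N{\left(-5 \right)} \right)} + p = \frac{1}{36 \left(-305 + 2 \cdot 36\right)} + 112 = \frac{1}{36 \left(-305 + 72\right)} + 112 = \frac{1}{36 \left(-233\right)} + 112 = \frac{1}{36} \left(- \frac{1}{233}\right) + 112 = - \frac{1}{8388} + 112 = \frac{939455}{8388}$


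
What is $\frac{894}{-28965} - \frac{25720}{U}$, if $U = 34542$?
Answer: $- \frac{129310058}{166751505} \approx -0.77547$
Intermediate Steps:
$\frac{894}{-28965} - \frac{25720}{U} = \frac{894}{-28965} - \frac{25720}{34542} = 894 \left(- \frac{1}{28965}\right) - \frac{12860}{17271} = - \frac{298}{9655} - \frac{12860}{17271} = - \frac{129310058}{166751505}$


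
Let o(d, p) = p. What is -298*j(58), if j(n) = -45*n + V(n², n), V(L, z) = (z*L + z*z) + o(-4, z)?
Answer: -58385352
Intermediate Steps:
V(L, z) = z + z² + L*z (V(L, z) = (z*L + z*z) + z = (L*z + z²) + z = (z² + L*z) + z = z + z² + L*z)
j(n) = -45*n + n*(1 + n + n²) (j(n) = -45*n + n*(1 + n² + n) = -45*n + n*(1 + n + n²))
-298*j(58) = -17284*(-44 + 58 + 58²) = -17284*(-44 + 58 + 3364) = -17284*3378 = -298*195924 = -58385352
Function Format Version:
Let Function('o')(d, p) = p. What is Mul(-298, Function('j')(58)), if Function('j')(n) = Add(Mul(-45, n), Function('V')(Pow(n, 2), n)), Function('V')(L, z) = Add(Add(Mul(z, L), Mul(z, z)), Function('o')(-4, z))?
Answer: -58385352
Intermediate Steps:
Function('V')(L, z) = Add(z, Pow(z, 2), Mul(L, z)) (Function('V')(L, z) = Add(Add(Mul(z, L), Mul(z, z)), z) = Add(Add(Mul(L, z), Pow(z, 2)), z) = Add(Add(Pow(z, 2), Mul(L, z)), z) = Add(z, Pow(z, 2), Mul(L, z)))
Function('j')(n) = Add(Mul(-45, n), Mul(n, Add(1, n, Pow(n, 2)))) (Function('j')(n) = Add(Mul(-45, n), Mul(n, Add(1, Pow(n, 2), n))) = Add(Mul(-45, n), Mul(n, Add(1, n, Pow(n, 2)))))
Mul(-298, Function('j')(58)) = Mul(-298, Mul(58, Add(-44, 58, Pow(58, 2)))) = Mul(-298, Mul(58, Add(-44, 58, 3364))) = Mul(-298, Mul(58, 3378)) = Mul(-298, 195924) = -58385352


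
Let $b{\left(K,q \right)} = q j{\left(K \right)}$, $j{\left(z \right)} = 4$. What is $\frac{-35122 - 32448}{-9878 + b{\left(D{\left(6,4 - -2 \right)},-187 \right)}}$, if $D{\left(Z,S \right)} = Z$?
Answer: $\frac{33785}{5313} \approx 6.3589$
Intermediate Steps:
$b{\left(K,q \right)} = 4 q$ ($b{\left(K,q \right)} = q 4 = 4 q$)
$\frac{-35122 - 32448}{-9878 + b{\left(D{\left(6,4 - -2 \right)},-187 \right)}} = \frac{-35122 - 32448}{-9878 + 4 \left(-187\right)} = - \frac{67570}{-9878 - 748} = - \frac{67570}{-10626} = \left(-67570\right) \left(- \frac{1}{10626}\right) = \frac{33785}{5313}$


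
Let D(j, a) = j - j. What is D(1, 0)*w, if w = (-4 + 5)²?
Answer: 0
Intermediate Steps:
w = 1 (w = 1² = 1)
D(j, a) = 0
D(1, 0)*w = 0*1 = 0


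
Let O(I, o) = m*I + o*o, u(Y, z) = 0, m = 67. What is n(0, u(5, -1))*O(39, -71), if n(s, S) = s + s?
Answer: 0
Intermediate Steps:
n(s, S) = 2*s
O(I, o) = o² + 67*I (O(I, o) = 67*I + o*o = 67*I + o² = o² + 67*I)
n(0, u(5, -1))*O(39, -71) = (2*0)*((-71)² + 67*39) = 0*(5041 + 2613) = 0*7654 = 0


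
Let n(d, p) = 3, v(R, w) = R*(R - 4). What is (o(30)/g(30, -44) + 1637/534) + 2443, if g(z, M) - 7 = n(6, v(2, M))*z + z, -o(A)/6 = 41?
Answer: 165755909/67818 ≈ 2444.1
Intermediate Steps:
v(R, w) = R*(-4 + R)
o(A) = -246 (o(A) = -6*41 = -246)
g(z, M) = 7 + 4*z (g(z, M) = 7 + (3*z + z) = 7 + 4*z)
(o(30)/g(30, -44) + 1637/534) + 2443 = (-246/(7 + 4*30) + 1637/534) + 2443 = (-246/(7 + 120) + 1637*(1/534)) + 2443 = (-246/127 + 1637/534) + 2443 = 76535/67818 + 2443 = 165755909/67818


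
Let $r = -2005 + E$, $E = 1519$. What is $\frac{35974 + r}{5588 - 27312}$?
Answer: $- \frac{8872}{5431} \approx -1.6336$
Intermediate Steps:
$r = -486$ ($r = -2005 + 1519 = -486$)
$\frac{35974 + r}{5588 - 27312} = \frac{35974 - 486}{5588 - 27312} = \frac{35488}{-21724} = 35488 \left(- \frac{1}{21724}\right) = - \frac{8872}{5431}$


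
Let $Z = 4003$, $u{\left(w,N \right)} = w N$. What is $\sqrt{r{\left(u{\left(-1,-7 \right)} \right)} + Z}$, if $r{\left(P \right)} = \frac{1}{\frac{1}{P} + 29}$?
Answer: $\frac{\sqrt{41647569}}{102} \approx 63.27$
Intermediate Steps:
$u{\left(w,N \right)} = N w$
$r{\left(P \right)} = \frac{1}{29 + \frac{1}{P}}$
$\sqrt{r{\left(u{\left(-1,-7 \right)} \right)} + Z} = \sqrt{\frac{\left(-7\right) \left(-1\right)}{1 + 29 \left(\left(-7\right) \left(-1\right)\right)} + 4003} = \sqrt{\frac{7}{1 + 29 \cdot 7} + 4003} = \sqrt{\frac{7}{1 + 203} + 4003} = \sqrt{\frac{7}{204} + 4003} = \sqrt{\frac{816619}{204}} = \frac{\sqrt{41647569}}{102}$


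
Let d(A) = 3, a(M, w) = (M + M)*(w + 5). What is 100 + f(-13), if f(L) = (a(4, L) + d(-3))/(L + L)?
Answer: 2661/26 ≈ 102.35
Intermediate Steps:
a(M, w) = 2*M*(5 + w) (a(M, w) = (2*M)*(5 + w) = 2*M*(5 + w))
f(L) = (43 + 8*L)/(2*L) (f(L) = (2*4*(5 + L) + 3)/(L + L) = ((40 + 8*L) + 3)/((2*L)) = (43 + 8*L)*(1/(2*L)) = (43 + 8*L)/(2*L))
100 + f(-13) = 100 + (4 + (43/2)/(-13)) = 100 + (4 + (43/2)*(-1/13)) = 100 + (4 - 43/26) = 100 + 61/26 = 2661/26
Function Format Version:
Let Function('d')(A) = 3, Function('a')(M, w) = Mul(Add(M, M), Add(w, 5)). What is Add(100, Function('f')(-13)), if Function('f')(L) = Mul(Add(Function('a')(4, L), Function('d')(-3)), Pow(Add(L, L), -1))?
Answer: Rational(2661, 26) ≈ 102.35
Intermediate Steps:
Function('a')(M, w) = Mul(2, M, Add(5, w)) (Function('a')(M, w) = Mul(Mul(2, M), Add(5, w)) = Mul(2, M, Add(5, w)))
Function('f')(L) = Mul(Rational(1, 2), Pow(L, -1), Add(43, Mul(8, L))) (Function('f')(L) = Mul(Add(Mul(2, 4, Add(5, L)), 3), Pow(Add(L, L), -1)) = Mul(Add(Add(40, Mul(8, L)), 3), Pow(Mul(2, L), -1)) = Mul(Add(43, Mul(8, L)), Mul(Rational(1, 2), Pow(L, -1))) = Mul(Rational(1, 2), Pow(L, -1), Add(43, Mul(8, L))))
Add(100, Function('f')(-13)) = Add(100, Add(4, Mul(Rational(43, 2), Pow(-13, -1)))) = Add(100, Add(4, Mul(Rational(43, 2), Rational(-1, 13)))) = Add(100, Add(4, Rational(-43, 26))) = Add(100, Rational(61, 26)) = Rational(2661, 26)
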